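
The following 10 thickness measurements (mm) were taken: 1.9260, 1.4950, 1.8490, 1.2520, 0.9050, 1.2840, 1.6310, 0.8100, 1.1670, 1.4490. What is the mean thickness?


Formula: Average = sum / n
Substituting: Average = 13.7680 / 10
Result: 1.3768 mm


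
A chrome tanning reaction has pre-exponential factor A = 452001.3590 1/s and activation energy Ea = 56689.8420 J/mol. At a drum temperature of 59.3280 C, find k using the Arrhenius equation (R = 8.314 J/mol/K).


T_K = T_C + 273.15 = 59.3280 + 273.15 = 332.4780 K
exponent = -Ea / (R * T_K) = -56689.8420 / (8.314 * 332.4780) = -20.5084
k = A * exp(exponent) = 452001.3590 * exp(-20.5084) = 5.6033e-04 1/s


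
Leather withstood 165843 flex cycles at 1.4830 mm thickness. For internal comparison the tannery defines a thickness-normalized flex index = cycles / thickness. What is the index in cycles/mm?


Formula: Index = cycles / thickness
Substituting: Index = 165843 / 1.4830
Result: 111829.3999 cycles/mm


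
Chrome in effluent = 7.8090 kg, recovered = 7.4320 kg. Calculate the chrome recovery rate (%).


Formula: Recovery = recovered / input * 100
Substituting: Recovery = 7.4320 / 7.8090 * 100
Result: 95.1722 %


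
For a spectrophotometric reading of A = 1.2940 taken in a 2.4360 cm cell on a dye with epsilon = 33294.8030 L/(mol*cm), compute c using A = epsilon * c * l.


Formula: c = A / (epsilon * l)
Substituting: c = 1.2940 / (33294.8030 * 2.4360)
Result: 1.5954e-05 mol/L


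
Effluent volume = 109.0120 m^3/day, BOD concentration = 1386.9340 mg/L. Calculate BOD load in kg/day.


Formula: BOD_load = volume * conc / 1000
Substituting: BOD_load = 109.0120 * 1386.9340 / 1000
Result: 151.1924 kg/day


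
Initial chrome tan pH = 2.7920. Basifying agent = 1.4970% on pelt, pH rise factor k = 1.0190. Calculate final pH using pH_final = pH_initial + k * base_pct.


Formula: pH_final = pH_initial + k * base_pct
Substituting: pH_final = 2.7920 + 1.0190 * 1.4970
Result: 4.3174


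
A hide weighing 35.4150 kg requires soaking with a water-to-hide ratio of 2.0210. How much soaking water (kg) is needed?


Formula: Water = hide_weight * ratio
Substituting: Water = 35.4150 * 2.0210
Result: 71.5737 kg


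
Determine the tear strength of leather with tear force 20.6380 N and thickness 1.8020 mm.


Formula: Tear strength = force / thickness
Substituting: Tear strength = 20.6380 / 1.8020
Result: 11.4528 N/mm


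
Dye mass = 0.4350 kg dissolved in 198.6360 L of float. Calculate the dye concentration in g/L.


Formula: Conc = dye_mass(kg) / volume(L) * 1000
Substituting: Conc = 0.4350 / 198.6360 * 1000
Result: 2.1899 g/L


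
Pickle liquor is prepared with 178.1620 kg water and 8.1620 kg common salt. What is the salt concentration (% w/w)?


Formula: Conc = salt / (water + salt) * 100
Substituting: Conc = 8.1620 / (178.1620 + 8.1620) * 100
Result: 4.3805 %


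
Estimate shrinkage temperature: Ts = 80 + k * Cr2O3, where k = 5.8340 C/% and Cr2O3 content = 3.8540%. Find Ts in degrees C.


Formula: Ts = 80 + k * Cr2O3
Substituting: Ts = 80 + 5.8340 * 3.8540
Result: 102.4842 C


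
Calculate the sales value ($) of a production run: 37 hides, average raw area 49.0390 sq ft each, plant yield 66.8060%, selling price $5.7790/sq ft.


Raw_total = N * avg_area = 37 * 49.0390 = 1814.4430 sq ft
Finished = Raw_total * yield / 100 = 1814.4430 * 66.8060 / 100 = 1212.1568 sq ft
Value = Finished * price = 1212.1568 * 5.7790 = 7005.0541 $


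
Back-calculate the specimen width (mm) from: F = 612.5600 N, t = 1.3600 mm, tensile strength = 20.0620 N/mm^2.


Formula: w = F / (TS * t)
Substituting: w = 612.5600 / (20.0620 * 1.3600)
Result: 22.4510 mm


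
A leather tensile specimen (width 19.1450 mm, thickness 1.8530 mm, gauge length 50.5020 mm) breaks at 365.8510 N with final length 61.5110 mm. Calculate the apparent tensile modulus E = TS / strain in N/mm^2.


TS = F / (w * t) = 365.8510 / (19.1450 * 1.8530) = 10.3127 N/mm^2
strain = (Lf - L0) / L0 = (61.5110 - 50.5020) / 50.5020 = 0.2180
E = TS / strain = 10.3127 / 0.2180 = 47.3080 N/mm^2


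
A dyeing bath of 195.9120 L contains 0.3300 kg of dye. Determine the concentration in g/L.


Formula: Conc = dye_mass(kg) / volume(L) * 1000
Substituting: Conc = 0.3300 / 195.9120 * 1000
Result: 1.6844 g/L


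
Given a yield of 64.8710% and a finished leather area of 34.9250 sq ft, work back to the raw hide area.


Formula: raw = finished * 100 / yield
Substituting: raw = 34.9250 * 100 / 64.8710
Result: 53.8376 sq ft


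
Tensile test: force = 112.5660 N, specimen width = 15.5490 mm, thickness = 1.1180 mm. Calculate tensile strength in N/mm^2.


Formula: TS = force / (width * thickness)
Substituting: TS = 112.5660 / (15.5490 * 1.1180)
Result: 6.4753 N/mm^2


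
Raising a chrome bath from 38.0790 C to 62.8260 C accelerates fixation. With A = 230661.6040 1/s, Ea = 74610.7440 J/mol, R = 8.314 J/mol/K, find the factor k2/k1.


T1 = 38.0790 + 273.15 = 311.2290 K; T2 = 62.8260 + 273.15 = 335.9760 K
k1 = A * exp(-Ea/(R*T1)) = 230661.6040 * exp(-74610.7440/(8.314*311.2290)) = 6.9238e-08 1/s
k2 = A * exp(-Ea/(R*T2)) = 230661.6040 * exp(-74610.7440/(8.314*335.9760)) = 5.7906e-07 1/s
k2/k1 = 5.7906e-07 / 6.9238e-08 = 8.3633


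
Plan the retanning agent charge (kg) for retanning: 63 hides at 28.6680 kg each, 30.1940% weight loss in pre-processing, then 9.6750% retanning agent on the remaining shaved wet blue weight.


Total_raw = N * avg_wt = 63 * 28.6680 = 1806.0840 kg
Substrate = Total_raw * (1 - loss/100) = 1806.0840 * (1 - 30.1940/100) = 1260.7550 kg
Retan = Substrate * pct / 100 = 1260.7550 * 9.6750 / 100 = 121.9780 kg


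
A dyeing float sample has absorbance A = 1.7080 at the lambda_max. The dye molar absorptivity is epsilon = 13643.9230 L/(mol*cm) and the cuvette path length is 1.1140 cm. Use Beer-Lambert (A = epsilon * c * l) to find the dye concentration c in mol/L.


Formula: c = A / (epsilon * l)
Substituting: c = 1.7080 / (13643.9230 * 1.1140)
Result: 1.1237e-04 mol/L


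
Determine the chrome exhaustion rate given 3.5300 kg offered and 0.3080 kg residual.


Formula: Uptake = (offered - residual) / offered * 100
Substituting: Uptake = (3.5300 - 0.3080) / 3.5300 * 100
Result: 91.2748 %


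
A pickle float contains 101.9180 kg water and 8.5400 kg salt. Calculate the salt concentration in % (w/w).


Formula: Conc = salt / (water + salt) * 100
Substituting: Conc = 8.5400 / (101.9180 + 8.5400) * 100
Result: 7.7314 %


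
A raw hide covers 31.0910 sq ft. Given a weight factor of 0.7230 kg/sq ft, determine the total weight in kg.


Formula: Weight = area * weight_per_sqft
Substituting: Weight = 31.0910 * 0.7230
Result: 22.4788 kg


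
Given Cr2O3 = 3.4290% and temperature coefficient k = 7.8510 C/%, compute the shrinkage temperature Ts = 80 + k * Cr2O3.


Formula: Ts = 80 + k * Cr2O3
Substituting: Ts = 80 + 7.8510 * 3.4290
Result: 106.9211 C


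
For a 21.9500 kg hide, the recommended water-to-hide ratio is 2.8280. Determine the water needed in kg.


Formula: Water = hide_weight * ratio
Substituting: Water = 21.9500 * 2.8280
Result: 62.0746 kg


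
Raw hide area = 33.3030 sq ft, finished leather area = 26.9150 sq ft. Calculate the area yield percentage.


Formula: Yield = finished / raw * 100
Substituting: Yield = 26.9150 / 33.3030 * 100
Result: 80.8185 %


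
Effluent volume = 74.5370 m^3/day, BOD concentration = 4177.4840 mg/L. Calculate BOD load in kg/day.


Formula: BOD_load = volume * conc / 1000
Substituting: BOD_load = 74.5370 * 4177.4840 / 1000
Result: 311.3771 kg/day


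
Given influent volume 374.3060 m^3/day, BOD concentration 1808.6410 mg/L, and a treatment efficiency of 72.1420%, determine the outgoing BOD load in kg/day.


Load_in = volume * conc / 1000 = 374.3060 * 1808.6410 / 1000 = 676.9852 kg/day
Removed = Load_in * eff / 100 = 676.9852 * 72.1420 / 100 = 488.3906 kg/day
Load_out = Load_in - Removed = 676.9852 - 488.3906 = 188.5945 kg/day


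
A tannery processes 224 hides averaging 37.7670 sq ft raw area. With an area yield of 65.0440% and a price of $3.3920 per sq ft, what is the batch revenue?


Raw_total = N * avg_area = 224 * 37.7670 = 8459.8080 sq ft
Finished = Raw_total * yield / 100 = 8459.8080 * 65.0440 / 100 = 5502.5975 sq ft
Value = Finished * price = 5502.5975 * 3.3920 = 18664.8108 $


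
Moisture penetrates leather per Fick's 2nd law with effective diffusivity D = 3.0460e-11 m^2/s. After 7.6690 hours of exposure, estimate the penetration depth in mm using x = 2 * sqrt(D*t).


t = 7.6690 hr * 3600 = 27608.4000 s
D * t = 3.0460e-11 * 27608.4000 = 8.4095e-07
x = 2 * sqrt(D*t) = 2 * sqrt(8.4095e-07) = 0.00183407 m = 1.8341 mm


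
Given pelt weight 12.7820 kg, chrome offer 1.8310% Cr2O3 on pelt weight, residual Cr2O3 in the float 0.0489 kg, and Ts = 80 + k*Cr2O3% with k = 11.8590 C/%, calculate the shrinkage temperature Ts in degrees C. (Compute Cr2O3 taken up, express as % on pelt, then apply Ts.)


Offered = pelt * offer_pct / 100 = 12.7820 * 1.8310 / 100 = 0.2340 kg
Uptake = offered - residual = 0.2340 - 0.0489 = 0.1851 kg
Cr2O3% on pelt = uptake / pelt * 100 = 0.1851 / 12.7820 * 100 = 1.4484 %
Ts = 80 + k * Cr2O3% = 80 + 11.8590 * 1.4484 = 97.1769 C


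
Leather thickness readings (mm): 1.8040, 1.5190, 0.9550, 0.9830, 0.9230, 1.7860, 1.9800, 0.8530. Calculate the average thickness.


Formula: Average = sum / n
Substituting: Average = 10.8030 / 8
Result: 1.3504 mm


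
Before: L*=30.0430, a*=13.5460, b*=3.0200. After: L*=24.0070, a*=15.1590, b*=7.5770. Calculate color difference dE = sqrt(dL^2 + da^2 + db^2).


dL = -6.0360, da = 1.6130, db = 4.5570
dE = sqrt((-6.0360)^2 + 1.6130^2 + 4.5570^2) = 7.7331


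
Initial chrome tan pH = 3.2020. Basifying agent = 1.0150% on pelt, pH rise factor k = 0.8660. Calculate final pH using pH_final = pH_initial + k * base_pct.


Formula: pH_final = pH_initial + k * base_pct
Substituting: pH_final = 3.2020 + 0.8660 * 1.0150
Result: 4.0810


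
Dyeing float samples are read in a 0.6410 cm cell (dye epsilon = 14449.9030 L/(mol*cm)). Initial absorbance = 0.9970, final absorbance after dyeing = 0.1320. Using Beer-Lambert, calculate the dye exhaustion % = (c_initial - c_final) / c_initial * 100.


c_initial = A_i / (epsilon * l) = 0.9970 / (14449.9030 * 0.6410) = 1.0764e-04 mol/L
c_final = A_f / (epsilon * l) = 0.1320 / (14449.9030 * 0.6410) = 1.4251e-05 mol/L
Exhaustion = (c_initial - c_final) / c_initial * 100 = (1.0764e-04 - 1.4251e-05) / 1.0764e-04 * 100 = 86.7603 %


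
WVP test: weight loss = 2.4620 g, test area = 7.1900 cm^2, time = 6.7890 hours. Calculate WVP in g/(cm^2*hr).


Formula: WVP = loss / (area * time)
Substituting: WVP = 2.4620 / (7.1900 * 6.7890)
Result: 0.0504375 g/(cm^2*hr)


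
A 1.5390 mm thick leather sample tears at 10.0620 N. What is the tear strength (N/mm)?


Formula: Tear strength = force / thickness
Substituting: Tear strength = 10.0620 / 1.5390
Result: 6.5380 N/mm


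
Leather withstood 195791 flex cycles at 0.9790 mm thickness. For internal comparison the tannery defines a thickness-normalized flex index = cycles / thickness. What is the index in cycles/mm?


Formula: Index = cycles / thickness
Substituting: Index = 195791 / 0.9790
Result: 199990.8069 cycles/mm


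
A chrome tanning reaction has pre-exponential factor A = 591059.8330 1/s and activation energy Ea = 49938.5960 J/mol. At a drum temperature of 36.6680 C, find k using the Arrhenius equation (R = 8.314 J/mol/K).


T_K = T_C + 273.15 = 36.6680 + 273.15 = 309.8180 K
exponent = -Ea / (R * T_K) = -49938.5960 / (8.314 * 309.8180) = -19.3874
k = A * exp(exponent) = 591059.8330 * exp(-19.3874) = 0.00224796 1/s


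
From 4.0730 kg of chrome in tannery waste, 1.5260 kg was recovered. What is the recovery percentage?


Formula: Recovery = recovered / input * 100
Substituting: Recovery = 1.5260 / 4.0730 * 100
Result: 37.4662 %


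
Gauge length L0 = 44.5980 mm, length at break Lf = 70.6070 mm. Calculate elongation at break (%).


Formula: Elongation = (Lf - L0) / L0 * 100
Substituting: Elongation = (70.6070 - 44.5980) / 44.5980 * 100
Result: 58.3188 %


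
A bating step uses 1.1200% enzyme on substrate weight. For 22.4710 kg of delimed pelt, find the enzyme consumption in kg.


Formula: Enzyme = substrate * pct / 100
Substituting: Enzyme = 22.4710 * 1.1200 / 100
Result: 0.2517 kg


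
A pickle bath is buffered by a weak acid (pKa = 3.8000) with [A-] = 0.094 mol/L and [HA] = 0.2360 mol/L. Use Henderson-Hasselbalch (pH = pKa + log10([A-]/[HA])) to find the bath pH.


ratio = [A-] / [HA] = 0.094 / 0.2360 = 0.3983
log10(ratio) = -0.3998
pH = pKa + log10(ratio) = 3.8000 - 0.3998 = 3.4002


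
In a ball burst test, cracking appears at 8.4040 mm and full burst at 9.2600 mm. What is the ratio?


Formula: Ratio = crack / burst
Substituting: Ratio = 8.4040 / 9.2600
Result: 0.9076


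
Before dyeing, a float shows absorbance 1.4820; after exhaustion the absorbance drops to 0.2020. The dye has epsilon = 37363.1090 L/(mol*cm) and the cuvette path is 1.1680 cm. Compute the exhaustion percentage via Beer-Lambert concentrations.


c_initial = A_i / (epsilon * l) = 1.4820 / (37363.1090 * 1.1680) = 3.3960e-05 mol/L
c_final = A_f / (epsilon * l) = 0.2020 / (37363.1090 * 1.1680) = 4.6288e-06 mol/L
Exhaustion = (c_initial - c_final) / c_initial * 100 = (3.3960e-05 - 4.6288e-06) / 3.3960e-05 * 100 = 86.3698 %


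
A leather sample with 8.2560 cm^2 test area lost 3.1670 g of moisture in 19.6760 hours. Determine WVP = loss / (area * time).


Formula: WVP = loss / (area * time)
Substituting: WVP = 3.1670 / (8.2560 * 19.6760)
Result: 0.0194958 g/(cm^2*hr)


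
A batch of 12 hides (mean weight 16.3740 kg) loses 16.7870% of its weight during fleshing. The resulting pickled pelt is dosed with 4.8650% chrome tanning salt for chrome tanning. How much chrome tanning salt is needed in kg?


Total_raw = N * avg_wt = 12 * 16.3740 = 196.4880 kg
Substrate = Total_raw * (1 - loss/100) = 196.4880 * (1 - 16.7870/100) = 163.5036 kg
Chrome = Substrate * pct / 100 = 163.5036 * 4.8650 / 100 = 7.9544 kg


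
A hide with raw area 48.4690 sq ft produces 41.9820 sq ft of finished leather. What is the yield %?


Formula: Yield = finished / raw * 100
Substituting: Yield = 41.9820 / 48.4690 * 100
Result: 86.6162 %


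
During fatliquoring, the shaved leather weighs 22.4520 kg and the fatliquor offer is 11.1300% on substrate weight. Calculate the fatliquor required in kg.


Formula: Fat = substrate * pct / 100
Substituting: Fat = 22.4520 * 11.1300 / 100
Result: 2.4989 kg


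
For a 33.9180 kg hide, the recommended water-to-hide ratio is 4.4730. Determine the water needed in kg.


Formula: Water = hide_weight * ratio
Substituting: Water = 33.9180 * 4.4730
Result: 151.7152 kg


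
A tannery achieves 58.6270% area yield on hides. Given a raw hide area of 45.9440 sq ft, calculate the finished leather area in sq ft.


Formula: finished = raw * yield / 100
Substituting: finished = 45.9440 * 58.6270 / 100
Result: 26.9356 sq ft


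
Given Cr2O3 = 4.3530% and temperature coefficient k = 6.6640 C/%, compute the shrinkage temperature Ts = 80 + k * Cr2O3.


Formula: Ts = 80 + k * Cr2O3
Substituting: Ts = 80 + 6.6640 * 4.3530
Result: 109.0084 C


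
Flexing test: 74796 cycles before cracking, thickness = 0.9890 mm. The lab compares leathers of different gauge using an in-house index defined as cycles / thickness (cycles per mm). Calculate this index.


Formula: Index = cycles / thickness
Substituting: Index = 74796 / 0.9890
Result: 75627.9070 cycles/mm


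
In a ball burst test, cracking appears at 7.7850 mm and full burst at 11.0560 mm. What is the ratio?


Formula: Ratio = crack / burst
Substituting: Ratio = 7.7850 / 11.0560
Result: 0.7041


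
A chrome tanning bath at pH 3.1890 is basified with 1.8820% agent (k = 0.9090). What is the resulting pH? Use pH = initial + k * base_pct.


Formula: pH_final = pH_initial + k * base_pct
Substituting: pH_final = 3.1890 + 0.9090 * 1.8820
Result: 4.8997


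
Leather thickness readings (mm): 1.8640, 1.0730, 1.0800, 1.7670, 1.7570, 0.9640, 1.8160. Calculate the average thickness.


Formula: Average = sum / n
Substituting: Average = 10.3210 / 7
Result: 1.4744 mm


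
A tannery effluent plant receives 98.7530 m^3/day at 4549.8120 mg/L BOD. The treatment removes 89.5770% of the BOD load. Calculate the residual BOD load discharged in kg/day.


Load_in = volume * conc / 1000 = 98.7530 * 4549.8120 / 1000 = 449.3076 kg/day
Removed = Load_in * eff / 100 = 449.3076 * 89.5770 / 100 = 402.4763 kg/day
Load_out = Load_in - Removed = 449.3076 - 402.4763 = 46.8313 kg/day


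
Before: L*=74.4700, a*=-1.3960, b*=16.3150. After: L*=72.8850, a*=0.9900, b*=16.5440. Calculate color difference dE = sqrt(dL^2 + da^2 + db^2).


dL = -1.5850, da = 2.3860, db = 0.2290
dE = sqrt((-1.5850)^2 + 2.3860^2 + 0.2290^2) = 2.8736


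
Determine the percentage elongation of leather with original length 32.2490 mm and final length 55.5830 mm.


Formula: Elongation = (Lf - L0) / L0 * 100
Substituting: Elongation = (55.5830 - 32.2490) / 32.2490 * 100
Result: 72.3557 %


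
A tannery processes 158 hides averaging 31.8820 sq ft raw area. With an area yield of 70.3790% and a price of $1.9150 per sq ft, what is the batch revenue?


Raw_total = N * avg_area = 158 * 31.8820 = 5037.3560 sq ft
Finished = Raw_total * yield / 100 = 5037.3560 * 70.3790 / 100 = 3545.2408 sq ft
Value = Finished * price = 3545.2408 * 1.9150 = 6789.1361 $


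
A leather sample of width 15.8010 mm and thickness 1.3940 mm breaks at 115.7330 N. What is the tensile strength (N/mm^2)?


Formula: TS = force / (width * thickness)
Substituting: TS = 115.7330 / (15.8010 * 1.3940)
Result: 5.2542 N/mm^2


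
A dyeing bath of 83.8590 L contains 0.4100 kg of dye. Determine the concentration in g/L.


Formula: Conc = dye_mass(kg) / volume(L) * 1000
Substituting: Conc = 0.4100 / 83.8590 * 1000
Result: 4.8892 g/L


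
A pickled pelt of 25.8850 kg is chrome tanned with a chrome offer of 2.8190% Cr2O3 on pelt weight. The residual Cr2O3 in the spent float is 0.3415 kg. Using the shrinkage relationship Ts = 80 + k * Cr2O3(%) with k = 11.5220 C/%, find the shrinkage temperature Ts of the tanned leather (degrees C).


Offered = pelt * offer_pct / 100 = 25.8850 * 2.8190 / 100 = 0.7297 kg
Uptake = offered - residual = 0.7297 - 0.3415 = 0.3882 kg
Cr2O3% on pelt = uptake / pelt * 100 = 0.3882 / 25.8850 * 100 = 1.4997 %
Ts = 80 + k * Cr2O3% = 80 + 11.5220 * 1.4997 = 97.2796 C


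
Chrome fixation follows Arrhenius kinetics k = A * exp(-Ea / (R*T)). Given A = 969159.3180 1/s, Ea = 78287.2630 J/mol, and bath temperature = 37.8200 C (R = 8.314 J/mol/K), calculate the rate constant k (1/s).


T_K = T_C + 273.15 = 37.8200 + 273.15 = 310.9700 K
exponent = -Ea / (R * T_K) = -78287.2630 / (8.314 * 310.9700) = -30.2805
k = A * exp(exponent) = 969159.3180 * exp(-30.2805) = 6.8510e-08 1/s


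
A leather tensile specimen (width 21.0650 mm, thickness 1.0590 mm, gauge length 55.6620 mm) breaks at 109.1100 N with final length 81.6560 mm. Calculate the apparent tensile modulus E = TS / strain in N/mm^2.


TS = F / (w * t) = 109.1100 / (21.0650 * 1.0590) = 4.8911 N/mm^2
strain = (Lf - L0) / L0 = (81.6560 - 55.6620) / 55.6620 = 0.4670
E = TS / strain = 4.8911 / 0.4670 = 10.4735 N/mm^2


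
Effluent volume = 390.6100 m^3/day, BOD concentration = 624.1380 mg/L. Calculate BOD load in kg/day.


Formula: BOD_load = volume * conc / 1000
Substituting: BOD_load = 390.6100 * 624.1380 / 1000
Result: 243.7945 kg/day


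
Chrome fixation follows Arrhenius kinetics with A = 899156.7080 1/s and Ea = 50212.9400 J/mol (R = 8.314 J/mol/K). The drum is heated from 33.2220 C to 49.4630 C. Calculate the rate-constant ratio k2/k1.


T1 = 33.2220 + 273.15 = 306.3720 K; T2 = 49.4630 + 273.15 = 322.6130 K
k1 = A * exp(-Ea/(R*T1)) = 899156.7080 * exp(-50212.9400/(8.314*306.3720)) = 0.00246895 1/s
k2 = A * exp(-Ea/(R*T2)) = 899156.7080 * exp(-50212.9400/(8.314*322.6130)) = 0.00666051 1/s
k2/k1 = 0.00666051 / 0.00246895 = 2.6977


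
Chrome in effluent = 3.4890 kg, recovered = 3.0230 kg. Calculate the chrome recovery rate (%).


Formula: Recovery = recovered / input * 100
Substituting: Recovery = 3.0230 / 3.4890 * 100
Result: 86.6437 %


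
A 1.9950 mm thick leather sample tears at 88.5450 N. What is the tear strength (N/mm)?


Formula: Tear strength = force / thickness
Substituting: Tear strength = 88.5450 / 1.9950
Result: 44.3835 N/mm


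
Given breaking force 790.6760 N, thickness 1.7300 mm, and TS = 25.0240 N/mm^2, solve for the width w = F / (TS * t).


Formula: w = F / (TS * t)
Substituting: w = 790.6760 / (25.0240 * 1.7300)
Result: 18.2640 mm


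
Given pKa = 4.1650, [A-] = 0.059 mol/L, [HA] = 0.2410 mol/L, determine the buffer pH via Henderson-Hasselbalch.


ratio = [A-] / [HA] = 0.059 / 0.2410 = 0.2448
log10(ratio) = -0.6112
pH = pKa + log10(ratio) = 4.1650 - 0.6112 = 3.5538


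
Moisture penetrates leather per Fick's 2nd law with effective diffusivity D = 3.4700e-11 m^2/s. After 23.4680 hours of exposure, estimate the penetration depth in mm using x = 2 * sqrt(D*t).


t = 23.4680 hr * 3600 = 84484.8000 s
D * t = 3.4700e-11 * 84484.8000 = 2.9316e-06
x = 2 * sqrt(D*t) = 2 * sqrt(2.9316e-06) = 0.0034244 m = 3.4244 mm


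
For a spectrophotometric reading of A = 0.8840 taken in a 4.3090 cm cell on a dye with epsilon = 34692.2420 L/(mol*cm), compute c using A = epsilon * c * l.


Formula: c = A / (epsilon * l)
Substituting: c = 0.8840 / (34692.2420 * 4.3090)
Result: 5.9135e-06 mol/L


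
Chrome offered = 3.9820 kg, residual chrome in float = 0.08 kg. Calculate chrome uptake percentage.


Formula: Uptake = (offered - residual) / offered * 100
Substituting: Uptake = (3.9820 - 0.08) / 3.9820 * 100
Result: 97.9910 %


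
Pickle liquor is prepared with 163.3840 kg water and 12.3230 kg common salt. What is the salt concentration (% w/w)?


Formula: Conc = salt / (water + salt) * 100
Substituting: Conc = 12.3230 / (163.3840 + 12.3230) * 100
Result: 7.0134 %


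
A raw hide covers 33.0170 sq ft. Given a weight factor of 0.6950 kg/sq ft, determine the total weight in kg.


Formula: Weight = area * weight_per_sqft
Substituting: Weight = 33.0170 * 0.6950
Result: 22.9468 kg


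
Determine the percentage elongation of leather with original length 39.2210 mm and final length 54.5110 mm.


Formula: Elongation = (Lf - L0) / L0 * 100
Substituting: Elongation = (54.5110 - 39.2210) / 39.2210 * 100
Result: 38.9842 %


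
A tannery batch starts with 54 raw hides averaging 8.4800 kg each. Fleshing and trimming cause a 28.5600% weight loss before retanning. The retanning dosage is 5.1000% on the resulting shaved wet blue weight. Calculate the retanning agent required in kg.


Total_raw = N * avg_wt = 54 * 8.4800 = 457.9200 kg
Substrate = Total_raw * (1 - loss/100) = 457.9200 * (1 - 28.5600/100) = 327.1380 kg
Retan = Substrate * pct / 100 = 327.1380 * 5.1000 / 100 = 16.6840 kg


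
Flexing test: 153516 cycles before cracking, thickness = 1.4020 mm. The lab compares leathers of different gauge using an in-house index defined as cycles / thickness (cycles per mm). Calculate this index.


Formula: Index = cycles / thickness
Substituting: Index = 153516 / 1.4020
Result: 109497.8602 cycles/mm


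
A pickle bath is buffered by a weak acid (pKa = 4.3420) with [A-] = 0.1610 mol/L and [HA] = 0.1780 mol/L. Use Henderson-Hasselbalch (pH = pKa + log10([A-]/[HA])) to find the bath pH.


ratio = [A-] / [HA] = 0.1610 / 0.1780 = 0.9045
log10(ratio) = -0.0435941
pH = pKa + log10(ratio) = 4.3420 - 0.0435941 = 4.2984


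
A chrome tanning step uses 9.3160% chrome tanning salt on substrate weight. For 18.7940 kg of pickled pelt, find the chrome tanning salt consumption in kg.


Formula: Chrome = substrate * pct / 100
Substituting: Chrome = 18.7940 * 9.3160 / 100
Result: 1.7508 kg


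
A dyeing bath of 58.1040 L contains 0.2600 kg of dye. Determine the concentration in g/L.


Formula: Conc = dye_mass(kg) / volume(L) * 1000
Substituting: Conc = 0.2600 / 58.1040 * 1000
Result: 4.4747 g/L


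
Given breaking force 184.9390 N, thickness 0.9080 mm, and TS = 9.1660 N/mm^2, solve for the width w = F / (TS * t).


Formula: w = F / (TS * t)
Substituting: w = 184.9390 / (9.1660 * 0.9080)
Result: 22.2210 mm


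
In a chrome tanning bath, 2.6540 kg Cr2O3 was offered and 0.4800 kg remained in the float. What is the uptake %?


Formula: Uptake = (offered - residual) / offered * 100
Substituting: Uptake = (2.6540 - 0.4800) / 2.6540 * 100
Result: 81.9141 %


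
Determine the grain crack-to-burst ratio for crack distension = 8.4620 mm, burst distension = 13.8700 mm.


Formula: Ratio = crack / burst
Substituting: Ratio = 8.4620 / 13.8700
Result: 0.6101


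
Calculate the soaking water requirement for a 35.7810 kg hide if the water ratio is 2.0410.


Formula: Water = hide_weight * ratio
Substituting: Water = 35.7810 * 2.0410
Result: 73.0290 kg


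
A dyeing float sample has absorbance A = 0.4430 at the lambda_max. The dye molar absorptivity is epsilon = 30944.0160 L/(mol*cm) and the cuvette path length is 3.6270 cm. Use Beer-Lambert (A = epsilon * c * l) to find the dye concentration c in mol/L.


Formula: c = A / (epsilon * l)
Substituting: c = 0.4430 / (30944.0160 * 3.6270)
Result: 3.9471e-06 mol/L


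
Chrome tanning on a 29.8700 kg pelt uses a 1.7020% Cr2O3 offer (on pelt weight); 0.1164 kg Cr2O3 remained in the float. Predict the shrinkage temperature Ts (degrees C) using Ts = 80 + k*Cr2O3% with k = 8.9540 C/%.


Offered = pelt * offer_pct / 100 = 29.8700 * 1.7020 / 100 = 0.5084 kg
Uptake = offered - residual = 0.5084 - 0.1164 = 0.3920 kg
Cr2O3% on pelt = uptake / pelt * 100 = 0.3920 / 29.8700 * 100 = 1.3123 %
Ts = 80 + k * Cr2O3% = 80 + 8.9540 * 1.3123 = 91.7504 C


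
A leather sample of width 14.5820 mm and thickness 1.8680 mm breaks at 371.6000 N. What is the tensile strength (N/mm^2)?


Formula: TS = force / (width * thickness)
Substituting: TS = 371.6000 / (14.5820 * 1.8680)
Result: 13.6421 N/mm^2


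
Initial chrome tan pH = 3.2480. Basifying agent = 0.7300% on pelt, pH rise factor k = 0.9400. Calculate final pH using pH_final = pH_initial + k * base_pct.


Formula: pH_final = pH_initial + k * base_pct
Substituting: pH_final = 3.2480 + 0.9400 * 0.7300
Result: 3.9342


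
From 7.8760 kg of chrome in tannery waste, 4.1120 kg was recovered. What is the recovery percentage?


Formula: Recovery = recovered / input * 100
Substituting: Recovery = 4.1120 / 7.8760 * 100
Result: 52.2092 %


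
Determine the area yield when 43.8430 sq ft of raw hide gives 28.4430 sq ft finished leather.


Formula: Yield = finished / raw * 100
Substituting: Yield = 28.4430 / 43.8430 * 100
Result: 64.8747 %


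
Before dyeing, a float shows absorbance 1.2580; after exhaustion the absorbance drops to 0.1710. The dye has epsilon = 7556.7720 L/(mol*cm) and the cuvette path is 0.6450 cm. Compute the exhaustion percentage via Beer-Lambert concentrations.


c_initial = A_i / (epsilon * l) = 1.2580 / (7556.7720 * 0.6450) = 2.5810e-04 mol/L
c_final = A_f / (epsilon * l) = 0.1710 / (7556.7720 * 0.6450) = 3.5083e-05 mol/L
Exhaustion = (c_initial - c_final) / c_initial * 100 = (2.5810e-04 - 3.5083e-05) / 2.5810e-04 * 100 = 86.4070 %


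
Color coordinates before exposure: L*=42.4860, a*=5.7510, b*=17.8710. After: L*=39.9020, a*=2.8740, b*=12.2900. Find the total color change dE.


dL = -2.5840, da = -2.8770, db = -5.5810
dE = sqrt((-2.5840)^2 + (-2.8770)^2 + (-5.5810)^2) = 6.7898


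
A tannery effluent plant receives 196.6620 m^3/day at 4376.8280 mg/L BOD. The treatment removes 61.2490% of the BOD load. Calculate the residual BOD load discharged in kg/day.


Load_in = volume * conc / 1000 = 196.6620 * 4376.8280 / 1000 = 860.7557 kg/day
Removed = Load_in * eff / 100 = 860.7557 * 61.2490 / 100 = 527.2043 kg/day
Load_out = Load_in - Removed = 860.7557 - 527.2043 = 333.5515 kg/day


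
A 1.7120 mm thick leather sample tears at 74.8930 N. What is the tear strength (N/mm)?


Formula: Tear strength = force / thickness
Substituting: Tear strength = 74.8930 / 1.7120
Result: 43.7459 N/mm


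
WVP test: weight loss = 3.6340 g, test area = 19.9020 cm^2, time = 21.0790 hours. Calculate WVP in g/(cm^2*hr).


Formula: WVP = loss / (area * time)
Substituting: WVP = 3.6340 / (19.9020 * 21.0790)
Result: 0.0086624 g/(cm^2*hr)


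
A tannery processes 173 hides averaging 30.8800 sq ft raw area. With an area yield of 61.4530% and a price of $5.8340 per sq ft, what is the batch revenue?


Raw_total = N * avg_area = 173 * 30.8800 = 5342.2400 sq ft
Finished = Raw_total * yield / 100 = 5342.2400 * 61.4530 / 100 = 3282.9667 sq ft
Value = Finished * price = 3282.9667 * 5.8340 = 19152.8280 $


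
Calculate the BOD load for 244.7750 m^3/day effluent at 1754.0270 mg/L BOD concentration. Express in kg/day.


Formula: BOD_load = volume * conc / 1000
Substituting: BOD_load = 244.7750 * 1754.0270 / 1000
Result: 429.3420 kg/day


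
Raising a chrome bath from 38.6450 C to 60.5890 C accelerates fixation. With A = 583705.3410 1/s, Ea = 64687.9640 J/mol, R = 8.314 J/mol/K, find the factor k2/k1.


T1 = 38.6450 + 273.15 = 311.7950 K; T2 = 60.5890 + 273.15 = 333.7390 K
k1 = A * exp(-Ea/(R*T1)) = 583705.3410 * exp(-64687.9640/(8.314*311.7950)) = 8.4861e-06 1/s
k2 = A * exp(-Ea/(R*T2)) = 583705.3410 * exp(-64687.9640/(8.314*333.7390)) = 4.3782e-05 1/s
k2/k1 = 4.3782e-05 / 8.4861e-06 = 5.1592


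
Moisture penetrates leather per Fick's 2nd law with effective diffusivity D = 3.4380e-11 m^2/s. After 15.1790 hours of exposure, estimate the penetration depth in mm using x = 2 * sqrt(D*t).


t = 15.1790 hr * 3600 = 54644.4000 s
D * t = 3.4380e-11 * 54644.4000 = 1.8787e-06
x = 2 * sqrt(D*t) = 2 * sqrt(1.8787e-06) = 0.00274129 m = 2.7413 mm


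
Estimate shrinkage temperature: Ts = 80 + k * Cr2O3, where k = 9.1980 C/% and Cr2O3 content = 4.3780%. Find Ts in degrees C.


Formula: Ts = 80 + k * Cr2O3
Substituting: Ts = 80 + 9.1980 * 4.3780
Result: 120.2688 C


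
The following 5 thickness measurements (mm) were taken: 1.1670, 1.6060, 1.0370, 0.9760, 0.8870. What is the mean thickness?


Formula: Average = sum / n
Substituting: Average = 5.6730 / 5
Result: 1.1346 mm


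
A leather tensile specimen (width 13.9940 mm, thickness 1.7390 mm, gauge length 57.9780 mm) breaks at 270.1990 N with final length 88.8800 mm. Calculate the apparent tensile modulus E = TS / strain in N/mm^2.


TS = F / (w * t) = 270.1990 / (13.9940 * 1.7390) = 11.1030 N/mm^2
strain = (Lf - L0) / L0 = (88.8800 - 57.9780) / 57.9780 = 0.5330
E = TS / strain = 11.1030 / 0.5330 = 20.8314 N/mm^2


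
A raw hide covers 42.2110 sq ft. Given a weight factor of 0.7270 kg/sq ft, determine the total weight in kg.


Formula: Weight = area * weight_per_sqft
Substituting: Weight = 42.2110 * 0.7270
Result: 30.6874 kg


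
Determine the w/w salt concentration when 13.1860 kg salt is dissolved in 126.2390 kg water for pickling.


Formula: Conc = salt / (water + salt) * 100
Substituting: Conc = 13.1860 / (126.2390 + 13.1860) * 100
Result: 9.4574 %


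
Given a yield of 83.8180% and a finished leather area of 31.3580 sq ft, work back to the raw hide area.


Formula: raw = finished * 100 / yield
Substituting: raw = 31.3580 * 100 / 83.8180
Result: 37.4120 sq ft


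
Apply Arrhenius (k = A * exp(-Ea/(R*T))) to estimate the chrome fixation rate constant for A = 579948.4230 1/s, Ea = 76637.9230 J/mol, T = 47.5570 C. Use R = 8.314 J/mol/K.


T_K = T_C + 273.15 = 47.5570 + 273.15 = 320.7070 K
exponent = -Ea / (R * T_K) = -76637.9230 / (8.314 * 320.7070) = -28.7425
k = A * exp(exponent) = 579948.4230 * exp(-28.7425) = 1.9084e-07 1/s


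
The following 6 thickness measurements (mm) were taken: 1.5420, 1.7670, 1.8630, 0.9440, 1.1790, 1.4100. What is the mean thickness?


Formula: Average = sum / n
Substituting: Average = 8.7050 / 6
Result: 1.4508 mm


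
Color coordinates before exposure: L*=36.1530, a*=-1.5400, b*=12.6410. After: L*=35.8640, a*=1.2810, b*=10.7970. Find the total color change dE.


dL = -0.2890, da = 2.8210, db = -1.8440
dE = sqrt((-0.2890)^2 + 2.8210^2 + (-1.8440)^2) = 3.3826


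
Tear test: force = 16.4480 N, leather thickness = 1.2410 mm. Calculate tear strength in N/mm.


Formula: Tear strength = force / thickness
Substituting: Tear strength = 16.4480 / 1.2410
Result: 13.2538 N/mm


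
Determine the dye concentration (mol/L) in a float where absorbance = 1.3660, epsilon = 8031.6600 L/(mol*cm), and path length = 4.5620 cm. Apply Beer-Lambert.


Formula: c = A / (epsilon * l)
Substituting: c = 1.3660 / (8031.6600 * 4.5620)
Result: 3.7281e-05 mol/L


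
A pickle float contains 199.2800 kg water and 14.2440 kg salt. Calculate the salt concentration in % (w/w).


Formula: Conc = salt / (water + salt) * 100
Substituting: Conc = 14.2440 / (199.2800 + 14.2440) * 100
Result: 6.6709 %


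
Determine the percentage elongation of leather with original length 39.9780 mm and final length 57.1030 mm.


Formula: Elongation = (Lf - L0) / L0 * 100
Substituting: Elongation = (57.1030 - 39.9780) / 39.9780 * 100
Result: 42.8361 %


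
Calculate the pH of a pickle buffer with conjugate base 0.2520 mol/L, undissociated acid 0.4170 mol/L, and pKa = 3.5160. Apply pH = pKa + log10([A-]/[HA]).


ratio = [A-] / [HA] = 0.2520 / 0.4170 = 0.6043
log10(ratio) = -0.2187
pH = pKa + log10(ratio) = 3.5160 - 0.2187 = 3.2973


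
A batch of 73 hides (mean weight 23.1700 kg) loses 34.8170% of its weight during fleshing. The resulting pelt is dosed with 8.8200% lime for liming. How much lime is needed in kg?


Total_raw = N * avg_wt = 73 * 23.1700 = 1691.4100 kg
Substrate = Total_raw * (1 - loss/100) = 1691.4100 * (1 - 34.8170/100) = 1102.5118 kg
Lime = Substrate * pct / 100 = 1102.5118 * 8.8200 / 100 = 97.2415 kg


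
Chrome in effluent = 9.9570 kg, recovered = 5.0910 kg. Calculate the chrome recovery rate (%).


Formula: Recovery = recovered / input * 100
Substituting: Recovery = 5.0910 / 9.9570 * 100
Result: 51.1299 %


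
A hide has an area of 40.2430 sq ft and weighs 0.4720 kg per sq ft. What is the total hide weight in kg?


Formula: Weight = area * weight_per_sqft
Substituting: Weight = 40.2430 * 0.4720
Result: 18.9947 kg


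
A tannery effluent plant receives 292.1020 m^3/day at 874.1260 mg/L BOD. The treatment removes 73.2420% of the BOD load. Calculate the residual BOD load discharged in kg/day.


Load_in = volume * conc / 1000 = 292.1020 * 874.1260 / 1000 = 255.3340 kg/day
Removed = Load_in * eff / 100 = 255.3340 * 73.2420 / 100 = 187.0117 kg/day
Load_out = Load_in - Removed = 255.3340 - 187.0117 = 68.3223 kg/day


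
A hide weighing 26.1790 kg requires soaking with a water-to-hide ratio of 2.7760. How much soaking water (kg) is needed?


Formula: Water = hide_weight * ratio
Substituting: Water = 26.1790 * 2.7760
Result: 72.6729 kg


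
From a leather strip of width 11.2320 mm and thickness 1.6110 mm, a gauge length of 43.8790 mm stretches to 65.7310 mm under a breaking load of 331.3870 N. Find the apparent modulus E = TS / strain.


TS = F / (w * t) = 331.3870 / (11.2320 * 1.6110) = 18.3140 N/mm^2
strain = (Lf - L0) / L0 = (65.7310 - 43.8790) / 43.8790 = 0.4980
E = TS / strain = 18.3140 / 0.4980 = 36.7746 N/mm^2


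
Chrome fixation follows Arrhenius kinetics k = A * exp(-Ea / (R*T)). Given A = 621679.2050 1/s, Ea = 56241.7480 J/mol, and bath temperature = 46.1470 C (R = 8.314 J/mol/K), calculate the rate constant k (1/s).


T_K = T_C + 273.15 = 46.1470 + 273.15 = 319.2970 K
exponent = -Ea / (R * T_K) = -56241.7480 / (8.314 * 319.2970) = -21.1862
k = A * exp(exponent) = 621679.2050 * exp(-21.1862) = 3.9129e-04 1/s


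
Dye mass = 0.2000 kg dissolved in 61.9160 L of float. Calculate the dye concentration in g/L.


Formula: Conc = dye_mass(kg) / volume(L) * 1000
Substituting: Conc = 0.2000 / 61.9160 * 1000
Result: 3.2302 g/L


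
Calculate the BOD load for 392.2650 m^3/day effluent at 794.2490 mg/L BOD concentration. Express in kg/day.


Formula: BOD_load = volume * conc / 1000
Substituting: BOD_load = 392.2650 * 794.2490 / 1000
Result: 311.5561 kg/day


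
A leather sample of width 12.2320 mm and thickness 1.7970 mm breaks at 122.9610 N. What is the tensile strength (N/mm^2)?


Formula: TS = force / (width * thickness)
Substituting: TS = 122.9610 / (12.2320 * 1.7970)
Result: 5.5940 N/mm^2


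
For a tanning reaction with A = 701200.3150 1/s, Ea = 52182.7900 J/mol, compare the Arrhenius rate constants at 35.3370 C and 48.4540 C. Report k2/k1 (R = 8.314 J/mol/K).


T1 = 35.3370 + 273.15 = 308.4870 K; T2 = 48.4540 + 273.15 = 321.6040 K
k1 = A * exp(-Ea/(R*T1)) = 701200.3150 * exp(-52182.7900/(8.314*308.4870)) = 0.00102249 1/s
k2 = A * exp(-Ea/(R*T2)) = 701200.3150 * exp(-52182.7900/(8.314*321.6040)) = 0.00234451 1/s
k2/k1 = 0.00234451 / 0.00102249 = 2.2929


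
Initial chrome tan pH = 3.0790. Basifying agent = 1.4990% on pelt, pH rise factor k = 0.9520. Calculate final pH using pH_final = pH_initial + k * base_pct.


Formula: pH_final = pH_initial + k * base_pct
Substituting: pH_final = 3.0790 + 0.9520 * 1.4990
Result: 4.5060


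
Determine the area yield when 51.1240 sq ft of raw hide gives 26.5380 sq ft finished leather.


Formula: Yield = finished / raw * 100
Substituting: Yield = 26.5380 / 51.1240 * 100
Result: 51.9091 %


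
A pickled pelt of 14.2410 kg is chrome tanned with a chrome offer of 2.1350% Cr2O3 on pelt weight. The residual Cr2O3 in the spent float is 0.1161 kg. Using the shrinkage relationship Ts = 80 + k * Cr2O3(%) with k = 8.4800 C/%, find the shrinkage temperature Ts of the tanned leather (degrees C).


Offered = pelt * offer_pct / 100 = 14.2410 * 2.1350 / 100 = 0.3040 kg
Uptake = offered - residual = 0.3040 - 0.1161 = 0.1879 kg
Cr2O3% on pelt = uptake / pelt * 100 = 0.1879 / 14.2410 * 100 = 1.3197 %
Ts = 80 + k * Cr2O3% = 80 + 8.4800 * 1.3197 = 91.1915 C


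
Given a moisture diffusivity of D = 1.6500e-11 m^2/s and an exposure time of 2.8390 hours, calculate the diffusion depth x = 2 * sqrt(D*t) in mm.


t = 2.8390 hr * 3600 = 10220.4000 s
D * t = 1.6500e-11 * 10220.4000 = 1.6864e-07
x = 2 * sqrt(D*t) = 2 * sqrt(1.6864e-07) = 8.2131e-04 m = 0.8213 mm


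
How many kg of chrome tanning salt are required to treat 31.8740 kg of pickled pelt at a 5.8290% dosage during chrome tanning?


Formula: Chrome = substrate * pct / 100
Substituting: Chrome = 31.8740 * 5.8290 / 100
Result: 1.8579 kg


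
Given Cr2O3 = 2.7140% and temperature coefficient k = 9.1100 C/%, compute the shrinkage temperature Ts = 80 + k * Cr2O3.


Formula: Ts = 80 + k * Cr2O3
Substituting: Ts = 80 + 9.1100 * 2.7140
Result: 104.7245 C


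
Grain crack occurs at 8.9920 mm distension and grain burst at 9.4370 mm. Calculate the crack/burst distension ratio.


Formula: Ratio = crack / burst
Substituting: Ratio = 8.9920 / 9.4370
Result: 0.9528


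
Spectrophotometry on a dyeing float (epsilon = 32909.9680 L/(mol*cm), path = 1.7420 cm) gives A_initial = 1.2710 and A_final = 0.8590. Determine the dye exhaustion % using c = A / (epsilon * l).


c_initial = A_i / (epsilon * l) = 1.2710 / (32909.9680 * 1.7420) = 2.2170e-05 mol/L
c_final = A_f / (epsilon * l) = 0.8590 / (32909.9680 * 1.7420) = 1.4984e-05 mol/L
Exhaustion = (c_initial - c_final) / c_initial * 100 = (2.2170e-05 - 1.4984e-05) / 2.2170e-05 * 100 = 32.4154 %


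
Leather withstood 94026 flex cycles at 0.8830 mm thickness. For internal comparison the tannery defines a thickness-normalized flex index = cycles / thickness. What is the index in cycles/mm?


Formula: Index = cycles / thickness
Substituting: Index = 94026 / 0.8830
Result: 106484.7112 cycles/mm
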